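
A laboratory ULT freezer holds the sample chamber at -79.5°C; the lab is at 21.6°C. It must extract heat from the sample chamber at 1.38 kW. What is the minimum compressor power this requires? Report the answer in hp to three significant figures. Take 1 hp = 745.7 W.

0.966 hp

In absolute terms T_C = 193.65 K and T_H = 294.75 K, so ΔT = 101.1 K.
COP_Carnot = T_C/ΔT = 193.65/101.1 = 1.915.
Ẇ_min = Q̇/COP_Carnot = 1.380/1.915 = 0.7205 kW = 0.9662 hp.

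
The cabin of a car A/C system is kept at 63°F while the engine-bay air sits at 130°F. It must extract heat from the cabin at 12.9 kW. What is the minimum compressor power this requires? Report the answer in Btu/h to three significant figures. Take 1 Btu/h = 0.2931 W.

5640 Btu/h

In absolute terms T_C = 290.37 K and T_H = 327.59 K, so ΔT = 37.22 K.
COP_Carnot = T_C/ΔT = 290.37/37.22 = 7.801.
Ẇ_min = Q̇/COP_Carnot = 12.90/7.801 = 1.654 kW = 5642 Btu/h.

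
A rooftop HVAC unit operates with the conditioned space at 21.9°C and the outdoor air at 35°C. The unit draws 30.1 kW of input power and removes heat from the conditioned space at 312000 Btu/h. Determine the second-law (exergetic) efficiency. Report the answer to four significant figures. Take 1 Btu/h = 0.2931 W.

Converting, Q̇_C = 312000 Btu/h = 91.45 kW, so COP_actual = Q̇_C/Ẇ = 91.45/30.10 = 3.038.
In absolute terms T_C = 295.05 K and T_H = 308.15 K, so ΔT = 13.10 K.
COP_Carnot = T_C/ΔT = 295.05/13.10 = 22.52.
η_II = COP_actual/COP_Carnot = 3.038/22.52 = 0.1349.

0.1349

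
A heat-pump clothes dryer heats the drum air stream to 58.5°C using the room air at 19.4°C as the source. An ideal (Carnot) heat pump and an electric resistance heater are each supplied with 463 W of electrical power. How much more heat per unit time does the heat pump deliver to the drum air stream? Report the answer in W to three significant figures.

3460 W

In absolute terms T_C = 292.55 K and T_H = 331.65 K, so ΔT = 39.10 K.
COP_Carnot = T_H/ΔT = 331.65/39.10 = 8.482.
The heat pump delivers Q̇_H = COP × Ẇ = 3927 W; the resistance heater delivers Ẇ = 463.0 W.
Extra = (COP − 1)·Ẇ = 3464 W.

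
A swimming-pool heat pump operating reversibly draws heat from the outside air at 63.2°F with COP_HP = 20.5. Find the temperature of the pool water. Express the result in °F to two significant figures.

90 °F

COP_HP = T_H/(T_H − T_C) rearranges to T_H = COP·T_C/(COP − 1).
With T_C = 290.48 K, T_H = 20.5 × 290.48/19.50 = 305.38 K.
Converting, 305.38 K = 90.01°F.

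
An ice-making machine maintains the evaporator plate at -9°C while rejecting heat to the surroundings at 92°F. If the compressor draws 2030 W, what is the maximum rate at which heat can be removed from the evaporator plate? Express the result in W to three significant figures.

12700 W

In absolute terms T_C = 264.15 K and T_H = 306.48 K, so ΔT = 42.33 K.
COP_Carnot = T_C/ΔT = 264.15/42.33 = 6.240.
Q̇_max = COP_Carnot × Ẇ = 6.240 × 2030 W = 12670 W.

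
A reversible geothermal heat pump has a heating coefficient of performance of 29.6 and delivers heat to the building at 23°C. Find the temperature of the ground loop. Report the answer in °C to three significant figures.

13.0 °C

COP_HP = T_H/(T_H − T_C) gives T_H − T_C = T_H/COP.
With T_H = 296.15 K, T_C = 296.15 × (1 − 1/29.6) = 286.14 K.
Converting, 286.14 K = 12.99°C.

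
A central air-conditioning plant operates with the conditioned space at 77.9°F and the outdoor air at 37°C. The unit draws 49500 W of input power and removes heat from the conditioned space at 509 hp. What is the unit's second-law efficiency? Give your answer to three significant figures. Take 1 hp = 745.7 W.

0.295

Converting, Q̇_C = 509.0 hp = 379600 W, so COP_actual = Q̇_C/Ẇ = 379600/49500 = 7.668.
In absolute terms T_C = 298.65 K and T_H = 310.15 K, so ΔT = 11.50 K.
COP_Carnot = T_C/ΔT = 298.65/11.50 = 25.97.
η_II = COP_actual/COP_Carnot = 7.668/25.97 = 0.2953.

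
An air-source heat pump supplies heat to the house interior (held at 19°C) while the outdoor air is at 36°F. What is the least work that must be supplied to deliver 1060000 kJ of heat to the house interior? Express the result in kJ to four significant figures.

60870 kJ

In absolute terms T_C = 275.37 K and T_H = 292.15 K, so ΔT = 16.78 K.
The reversible limit is COP_HP = T_H/ΔT = 17.41, so W_min = Q_H/COP = Q_H·ΔT/T_H.
W_min = 1060000 × 16.78/292.15 = 60870 kJ.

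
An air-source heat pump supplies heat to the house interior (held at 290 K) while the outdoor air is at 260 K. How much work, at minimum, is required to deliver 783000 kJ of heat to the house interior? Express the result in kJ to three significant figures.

81000 kJ

The reservoir spacing is ΔT = 290 − 260 = 30.00 K.
The reversible limit is COP_HP = T_H/ΔT = 9.667, so W_min = Q_H/COP = Q_H·ΔT/T_H.
W_min = 783000 × 30.00/290.00 = 81000 kJ.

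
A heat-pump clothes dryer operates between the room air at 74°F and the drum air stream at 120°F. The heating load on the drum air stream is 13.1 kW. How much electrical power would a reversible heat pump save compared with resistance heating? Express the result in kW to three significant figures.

In absolute terms T_C = 296.48 K and T_H = 322.04 K, so ΔT = 25.56 K.
COP_Carnot = T_H/ΔT = 322.04/25.56 = 12.60.
Resistance heating needs Ẇ_res = Q̇_H = 13.10 kW; the reversible heat pump needs only Ẇ_hp = Q̇_H/COP = 1.040 kW.
Saving = 13.10 − 1.040 = 12.06 kW.

12.1 kW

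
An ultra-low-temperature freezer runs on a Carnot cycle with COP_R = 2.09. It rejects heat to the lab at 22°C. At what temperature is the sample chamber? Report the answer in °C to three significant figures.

For a Carnot refrigerator COP_R = T_C/(T_H − T_C), so T_C = COP·T_H/(1 + COP).
With T_H = 295.15 K, T_C = 2.09 × 295.15/3.090 = 199.63 K.
Converting, 199.63 K = -73.52°C.

-73.5 °C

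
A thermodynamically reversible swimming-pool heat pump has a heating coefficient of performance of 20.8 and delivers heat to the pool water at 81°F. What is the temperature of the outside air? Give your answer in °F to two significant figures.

55 °F

COP_HP = T_H/(T_H − T_C) gives T_H − T_C = T_H/COP.
With T_H = 300.37 K, T_C = 300.37 × (1 − 1/20.8) = 285.93 K.
Converting, 285.93 K = 55.01°F.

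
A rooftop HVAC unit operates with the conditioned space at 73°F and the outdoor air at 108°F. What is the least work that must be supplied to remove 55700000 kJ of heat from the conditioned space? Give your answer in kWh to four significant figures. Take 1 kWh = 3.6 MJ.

In absolute terms T_C = 295.93 K and T_H = 315.37 K, so ΔT = 19.44 K.
The reversible limit is COP_R = T_C/ΔT = 15.22, so W_min = Q_C/COP = Q_C·ΔT/T_C.
W_min = 55700000 × 19.44/295.93 = 3660000 kJ = 1017 kWh.

1017 kWh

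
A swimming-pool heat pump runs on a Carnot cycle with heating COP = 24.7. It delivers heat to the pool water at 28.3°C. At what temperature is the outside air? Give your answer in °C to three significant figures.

16.1 °C

COP_HP = T_H/(T_H − T_C) gives T_H − T_C = T_H/COP.
With T_H = 301.45 K, T_C = 301.45 × (1 − 1/24.7) = 289.25 K.
Converting, 289.25 K = 16.10°C.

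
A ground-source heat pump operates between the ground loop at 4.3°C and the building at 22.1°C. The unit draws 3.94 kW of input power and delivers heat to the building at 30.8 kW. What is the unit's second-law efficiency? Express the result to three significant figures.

0.471

COP_actual = Q̇_H/Ẇ = 30.80/3.940 = 7.817.
In absolute terms T_C = 277.45 K and T_H = 295.25 K, so ΔT = 17.80 K.
COP_Carnot = T_H/ΔT = 295.25/17.80 = 16.59.
η_II = COP_actual/COP_Carnot = 7.817/16.59 = 0.4713.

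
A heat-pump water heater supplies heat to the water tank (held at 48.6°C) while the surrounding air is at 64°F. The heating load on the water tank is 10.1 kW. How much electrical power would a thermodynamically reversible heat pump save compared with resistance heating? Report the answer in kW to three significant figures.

9.13 kW

In absolute terms T_C = 290.93 K and T_H = 321.75 K, so ΔT = 30.82 K.
COP_Carnot = T_H/ΔT = 321.75/30.82 = 10.44.
Resistance heating needs Ẇ_res = Q̇_H = 10.10 kW; the reversible heat pump needs only Ẇ_hp = Q̇_H/COP = 0.9675 kW.
Saving = 10.10 − 0.9675 = 9.132 kW.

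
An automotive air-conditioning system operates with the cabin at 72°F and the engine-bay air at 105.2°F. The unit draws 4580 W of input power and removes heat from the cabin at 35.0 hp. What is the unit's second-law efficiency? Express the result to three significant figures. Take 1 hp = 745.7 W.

Converting, Q̇_C = 35.00 hp = 26100 W, so COP_actual = Q̇_C/Ẇ = 26100/4580 = 5.699.
In absolute terms T_C = 295.37 K and T_H = 313.82 K, so ΔT = 18.44 K.
COP_Carnot = T_C/ΔT = 295.37/18.44 = 16.01.
η_II = COP_actual/COP_Carnot = 5.699/16.01 = 0.3558.

0.356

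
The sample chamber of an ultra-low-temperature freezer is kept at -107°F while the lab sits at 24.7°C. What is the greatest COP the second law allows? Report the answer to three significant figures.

1.92

In absolute terms T_C = 195.93 K and T_H = 297.85 K, so ΔT = 101.9 K.
For a reversible cycle, COP_Carnot = T_C/ΔT = 195.93/101.9 = 1.922.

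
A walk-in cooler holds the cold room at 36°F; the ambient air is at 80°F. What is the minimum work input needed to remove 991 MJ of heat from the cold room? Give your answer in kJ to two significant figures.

88000 kJ

In absolute terms T_C = 275.37 K and T_H = 299.82 K, so ΔT = 24.44 K.
The reversible limit is COP_R = T_C/ΔT = 11.27, so W_min = Q_C/COP = Q_C·ΔT/T_C.
W_min = 991.0 × 24.44/275.37 = 87.97 MJ = 87970 kJ.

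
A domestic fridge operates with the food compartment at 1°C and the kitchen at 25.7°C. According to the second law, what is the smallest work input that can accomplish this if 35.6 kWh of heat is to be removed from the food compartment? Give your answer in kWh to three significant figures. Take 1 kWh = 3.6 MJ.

3.21 kWh

In absolute terms T_C = 274.15 K and T_H = 298.85 K, so ΔT = 24.70 K.
The reversible limit is COP_R = T_C/ΔT = 11.10, so W_min = Q_C/COP = Q_C·ΔT/T_C.
W_min = 35.60 × 24.70/274.15 = 3.207 kWh.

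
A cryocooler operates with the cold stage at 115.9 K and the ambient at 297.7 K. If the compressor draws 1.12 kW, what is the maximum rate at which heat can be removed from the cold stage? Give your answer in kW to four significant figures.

The reservoir spacing is ΔT = 297.7 − 115.9 = 181.8 K.
COP_Carnot = T_C/ΔT = 115.90/181.8 = 0.6375.
Q̇_max = COP_Carnot × Ẇ = 0.6375 × 1.120 kW = 0.7140 kW.

0.7140 kW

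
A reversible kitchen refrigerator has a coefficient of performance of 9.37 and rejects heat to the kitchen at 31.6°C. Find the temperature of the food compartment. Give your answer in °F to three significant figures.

36.0 °F

For a Carnot refrigerator COP_R = T_C/(T_H − T_C), so T_C = COP·T_H/(1 + COP).
With T_H = 304.75 K, T_C = 9.37 × 304.75/10.37 = 275.36 K.
Converting, 275.36 K = 35.98°F.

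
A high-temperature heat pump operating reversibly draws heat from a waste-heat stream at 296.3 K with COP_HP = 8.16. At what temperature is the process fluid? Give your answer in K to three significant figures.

338 K

COP_HP = T_H/(T_H − T_C) rearranges to T_H = COP·T_C/(COP − 1).
With T_C = 296.30 K, T_H = 8.16 × 296.30/7.160 = 337.68 K.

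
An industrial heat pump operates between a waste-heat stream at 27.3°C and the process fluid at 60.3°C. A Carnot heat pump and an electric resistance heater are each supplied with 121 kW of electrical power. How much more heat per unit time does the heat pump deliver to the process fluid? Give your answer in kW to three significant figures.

1100 kW

In absolute terms T_C = 300.45 K and T_H = 333.45 K, so ΔT = 33.00 K.
COP_Carnot = T_H/ΔT = 333.45/33.00 = 10.10.
The heat pump delivers Q̇_H = COP × Ẇ = 1223 kW; the resistance heater delivers Ẇ = 121.0 kW.
Extra = (COP − 1)·Ẇ = 1102 kW.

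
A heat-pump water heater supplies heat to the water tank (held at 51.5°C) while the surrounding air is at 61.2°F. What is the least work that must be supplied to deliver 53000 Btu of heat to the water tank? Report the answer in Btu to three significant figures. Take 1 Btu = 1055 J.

5760 Btu

In absolute terms T_C = 289.37 K and T_H = 324.65 K, so ΔT = 35.28 K.
The reversible limit is COP_HP = T_H/ΔT = 9.203, so W_min = Q_H/COP = Q_H·ΔT/T_H.
W_min = 53000 × 35.28/324.65 = 5759 Btu.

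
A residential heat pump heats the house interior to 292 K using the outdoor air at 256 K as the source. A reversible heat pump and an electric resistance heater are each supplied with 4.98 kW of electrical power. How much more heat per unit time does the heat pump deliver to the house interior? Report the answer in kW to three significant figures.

The reservoir spacing is ΔT = 292 − 256 = 36.00 K.
COP_Carnot = T_H/ΔT = 292.00/36.00 = 8.111.
The heat pump delivers Q̇_H = COP × Ẇ = 40.39 kW; the resistance heater delivers Ẇ = 4.980 kW.
Extra = (COP − 1)·Ẇ = 35.41 kW.

35.4 kW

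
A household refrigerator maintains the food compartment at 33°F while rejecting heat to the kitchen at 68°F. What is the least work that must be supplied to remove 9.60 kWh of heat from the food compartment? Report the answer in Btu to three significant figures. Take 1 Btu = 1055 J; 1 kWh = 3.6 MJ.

In absolute terms T_C = 273.71 K and T_H = 293.15 K, so ΔT = 19.44 K.
The reversible limit is COP_R = T_C/ΔT = 14.08, so W_min = Q_C/COP = Q_C·ΔT/T_C.
W_min = 9.600 × 19.44/273.71 = 0.6820 kWh = 2327 Btu.

2330 Btu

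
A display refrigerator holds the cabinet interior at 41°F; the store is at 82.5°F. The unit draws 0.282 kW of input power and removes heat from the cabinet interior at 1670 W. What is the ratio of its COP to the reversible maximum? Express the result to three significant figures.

Converting, Q̇_C = 1670 W = 1.670 kW, so COP_actual = Q̇_C/Ẇ = 1.670/0.2820 = 5.922.
In absolute terms T_C = 278.15 K and T_H = 301.21 K, so ΔT = 23.06 K.
COP_Carnot = T_C/ΔT = 278.15/23.06 = 12.06.
η_II = COP_actual/COP_Carnot = 5.922/12.06 = 0.4909.

0.491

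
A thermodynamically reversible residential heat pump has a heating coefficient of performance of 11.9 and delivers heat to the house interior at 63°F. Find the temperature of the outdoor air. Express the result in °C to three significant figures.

COP_HP = T_H/(T_H − T_C) gives T_H − T_C = T_H/COP.
With T_H = 290.37 K, T_C = 290.37 × (1 − 1/11.9) = 265.97 K.
Converting, 265.97 K = -7.18°C.

-7.18 °C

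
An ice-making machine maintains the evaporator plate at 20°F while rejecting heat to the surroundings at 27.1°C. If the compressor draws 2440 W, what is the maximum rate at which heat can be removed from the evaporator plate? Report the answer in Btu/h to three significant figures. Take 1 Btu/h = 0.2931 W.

In absolute terms T_C = 266.48 K and T_H = 300.25 K, so ΔT = 33.77 K.
COP_Carnot = T_C/ΔT = 266.48/33.77 = 7.892.
Q̇_max = COP_Carnot × Ẇ = 7.892 × 2440 W = 19260 W = 65700 Btu/h.

65700 Btu/h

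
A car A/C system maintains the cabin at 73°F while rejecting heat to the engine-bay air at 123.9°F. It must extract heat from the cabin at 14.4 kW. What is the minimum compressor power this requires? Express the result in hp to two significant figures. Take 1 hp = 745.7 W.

In absolute terms T_C = 295.93 K and T_H = 324.21 K, so ΔT = 28.28 K.
COP_Carnot = T_C/ΔT = 295.93/28.28 = 10.47.
Ẇ_min = Q̇/COP_Carnot = 14.40/10.47 = 1.376 kW = 1.845 hp.

1.8 hp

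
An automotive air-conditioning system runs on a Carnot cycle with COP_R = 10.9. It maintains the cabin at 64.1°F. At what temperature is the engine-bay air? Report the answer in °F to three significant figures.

COP_R = T_C/(T_H − T_C) gives T_H − T_C = T_C/COP.
With T_C = 290.98 K, T_H = 290.98 × (1 + 1/10.9) = 317.68 K.
Converting, 317.68 K = 112.15°F.

112 °F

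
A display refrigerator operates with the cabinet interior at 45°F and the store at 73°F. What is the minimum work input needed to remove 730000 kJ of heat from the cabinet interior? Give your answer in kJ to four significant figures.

40500 kJ

In absolute terms T_C = 280.37 K and T_H = 295.93 K, so ΔT = 15.56 K.
The reversible limit is COP_R = T_C/ΔT = 18.02, so W_min = Q_C/COP = Q_C·ΔT/T_C.
W_min = 730000 × 15.56/280.37 = 40500 kJ.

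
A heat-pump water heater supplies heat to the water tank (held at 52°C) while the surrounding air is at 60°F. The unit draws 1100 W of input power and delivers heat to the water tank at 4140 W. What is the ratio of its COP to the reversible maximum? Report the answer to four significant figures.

0.4218

COP_actual = Q̇_H/Ẇ = 4140/1100 = 3.764.
In absolute terms T_C = 288.71 K and T_H = 325.15 K, so ΔT = 36.44 K.
COP_Carnot = T_H/ΔT = 325.15/36.44 = 8.922.
η_II = COP_actual/COP_Carnot = 3.764/8.922 = 0.4218.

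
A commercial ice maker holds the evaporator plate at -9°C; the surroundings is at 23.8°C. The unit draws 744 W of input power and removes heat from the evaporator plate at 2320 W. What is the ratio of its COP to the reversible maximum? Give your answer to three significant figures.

COP_actual = Q̇_C/Ẇ = 2320/744.0 = 3.118.
In absolute terms T_C = 264.15 K and T_H = 296.95 K, so ΔT = 32.80 K.
COP_Carnot = T_C/ΔT = 264.15/32.80 = 8.053.
η_II = COP_actual/COP_Carnot = 3.118/8.053 = 0.3872.

0.387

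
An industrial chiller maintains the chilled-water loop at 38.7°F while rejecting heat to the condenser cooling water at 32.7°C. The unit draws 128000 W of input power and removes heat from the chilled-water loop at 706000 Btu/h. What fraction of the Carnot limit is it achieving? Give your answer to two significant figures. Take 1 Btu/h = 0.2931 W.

0.17

Converting, Q̇_C = 706000 Btu/h = 206900 W, so COP_actual = Q̇_C/Ẇ = 206900/128000 = 1.617.
In absolute terms T_C = 276.87 K and T_H = 305.85 K, so ΔT = 28.98 K.
COP_Carnot = T_C/ΔT = 276.87/28.98 = 9.555.
η_II = COP_actual/COP_Carnot = 1.617/9.555 = 0.1692.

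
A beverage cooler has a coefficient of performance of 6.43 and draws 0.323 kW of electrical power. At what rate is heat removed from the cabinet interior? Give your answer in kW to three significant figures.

Q̇_C = COP × Ẇ = 6.43 × 0.3230 = 2.077 kW.

2.08 kW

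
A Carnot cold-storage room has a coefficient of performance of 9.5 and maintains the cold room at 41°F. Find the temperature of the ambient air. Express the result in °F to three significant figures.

COP_R = T_C/(T_H − T_C) gives T_H − T_C = T_C/COP.
With T_C = 278.15 K, T_H = 278.15 × (1 + 1/9.5) = 307.43 K.
Converting, 307.43 K = 93.70°F.

93.7 °F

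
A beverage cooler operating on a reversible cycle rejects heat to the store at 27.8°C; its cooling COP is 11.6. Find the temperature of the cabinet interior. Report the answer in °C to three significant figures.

3.92 °C

For a Carnot refrigerator COP_R = T_C/(T_H − T_C), so T_C = COP·T_H/(1 + COP).
With T_H = 300.95 K, T_C = 11.6 × 300.95/12.60 = 277.07 K.
Converting, 277.07 K = 3.92°C.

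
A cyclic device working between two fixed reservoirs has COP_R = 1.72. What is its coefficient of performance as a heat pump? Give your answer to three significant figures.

The first law on one cycle gives Q_H = Q_C + W, so Q_H/W = Q_C/W + 1.
COP_HP = COP_R + 1 = 1.72 + 1 = 2.72.

2.72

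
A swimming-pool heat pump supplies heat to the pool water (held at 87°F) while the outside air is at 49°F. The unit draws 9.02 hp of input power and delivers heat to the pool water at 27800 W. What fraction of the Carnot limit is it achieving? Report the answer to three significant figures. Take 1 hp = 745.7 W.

0.287

Converting, Q̇_H = 27800 W = 37.28 hp, so COP_actual = Q̇_H/Ẇ = 37.28/9.020 = 4.133.
In absolute terms T_C = 282.59 K and T_H = 303.71 K, so ΔT = 21.11 K.
COP_Carnot = T_H/ΔT = 303.71/21.11 = 14.39.
η_II = COP_actual/COP_Carnot = 4.133/14.39 = 0.2873.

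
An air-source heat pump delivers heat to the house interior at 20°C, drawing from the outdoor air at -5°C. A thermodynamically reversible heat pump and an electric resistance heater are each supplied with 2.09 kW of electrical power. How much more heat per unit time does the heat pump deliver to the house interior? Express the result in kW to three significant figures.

22.4 kW

In absolute terms T_C = 268.15 K and T_H = 293.15 K, so ΔT = 25.00 K.
COP_Carnot = T_H/ΔT = 293.15/25.00 = 11.73.
The heat pump delivers Q̇_H = COP × Ẇ = 24.51 kW; the resistance heater delivers Ẇ = 2.090 kW.
Extra = (COP − 1)·Ẇ = 22.42 kW.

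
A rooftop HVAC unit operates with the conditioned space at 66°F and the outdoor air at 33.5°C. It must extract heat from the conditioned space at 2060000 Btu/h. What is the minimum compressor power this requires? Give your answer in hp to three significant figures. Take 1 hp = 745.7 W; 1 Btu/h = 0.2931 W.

In absolute terms T_C = 292.04 K and T_H = 306.65 K, so ΔT = 14.61 K.
COP_Carnot = T_C/ΔT = 292.04/14.61 = 19.99.
Ẇ_min = Q̇/COP_Carnot = 2060000/19.99 = 103100 Btu/h = 40.51 hp.

40.5 hp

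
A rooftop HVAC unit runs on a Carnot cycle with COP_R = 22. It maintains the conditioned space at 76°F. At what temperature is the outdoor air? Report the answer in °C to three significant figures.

COP_R = T_C/(T_H − T_C) gives T_H − T_C = T_C/COP.
With T_C = 297.59 K, T_H = 297.59 × (1 + 1/22) = 311.12 K.
Converting, 311.12 K = 37.97°C.

38.0 °C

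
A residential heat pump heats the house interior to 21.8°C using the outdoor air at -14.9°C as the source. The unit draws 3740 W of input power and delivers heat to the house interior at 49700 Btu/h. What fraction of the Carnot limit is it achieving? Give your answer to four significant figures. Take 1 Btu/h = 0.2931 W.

Converting, Q̇_H = 49700 Btu/h = 14570 W, so COP_actual = Q̇_H/Ẇ = 14570/3740 = 3.895.
In absolute terms T_C = 258.25 K and T_H = 294.95 K, so ΔT = 36.70 K.
COP_Carnot = T_H/ΔT = 294.95/36.70 = 8.037.
η_II = COP_actual/COP_Carnot = 3.895/8.037 = 0.4846.

0.4846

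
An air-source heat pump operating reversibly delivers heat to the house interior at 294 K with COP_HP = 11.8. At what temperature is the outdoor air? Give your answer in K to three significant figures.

269 K

COP_HP = T_H/(T_H − T_C) gives T_H − T_C = T_H/COP.
With T_H = 294.00 K, T_C = 294.00 × (1 − 1/11.8) = 269.08 K.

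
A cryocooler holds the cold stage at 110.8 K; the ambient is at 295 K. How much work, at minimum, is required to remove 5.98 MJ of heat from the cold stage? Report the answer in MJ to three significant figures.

The reservoir spacing is ΔT = 295 − 110.8 = 184.2 K.
The reversible limit is COP_R = T_C/ΔT = 0.6015, so W_min = Q_C/COP = Q_C·ΔT/T_C.
W_min = 5.980 × 184.2/110.80 = 9.941 MJ.

9.94 MJ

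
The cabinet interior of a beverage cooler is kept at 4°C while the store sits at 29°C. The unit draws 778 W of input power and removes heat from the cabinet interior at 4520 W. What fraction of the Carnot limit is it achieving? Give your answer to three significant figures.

COP_actual = Q̇_C/Ẇ = 4520/778.0 = 5.810.
In absolute terms T_C = 277.15 K and T_H = 302.15 K, so ΔT = 25.00 K.
COP_Carnot = T_C/ΔT = 277.15/25.00 = 11.09.
η_II = COP_actual/COP_Carnot = 5.810/11.09 = 0.5241.

0.524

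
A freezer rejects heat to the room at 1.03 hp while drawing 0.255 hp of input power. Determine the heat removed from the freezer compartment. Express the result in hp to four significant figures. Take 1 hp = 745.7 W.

For a cyclic device the first law requires Q̇_H = Q̇_C + Ẇ.
Q̇_C = Q̇_H − Ẇ = 0.7750 hp.

0.7750 hp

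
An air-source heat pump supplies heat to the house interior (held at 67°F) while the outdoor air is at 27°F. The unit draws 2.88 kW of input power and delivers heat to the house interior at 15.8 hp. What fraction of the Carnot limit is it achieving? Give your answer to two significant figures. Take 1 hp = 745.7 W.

Converting, Q̇_H = 15.80 hp = 11.78 kW, so COP_actual = Q̇_H/Ẇ = 11.78/2.880 = 4.091.
In absolute terms T_C = 270.37 K and T_H = 292.59 K, so ΔT = 22.22 K.
COP_Carnot = T_H/ΔT = 292.59/22.22 = 13.17.
η_II = COP_actual/COP_Carnot = 4.091/13.17 = 0.3107.

0.31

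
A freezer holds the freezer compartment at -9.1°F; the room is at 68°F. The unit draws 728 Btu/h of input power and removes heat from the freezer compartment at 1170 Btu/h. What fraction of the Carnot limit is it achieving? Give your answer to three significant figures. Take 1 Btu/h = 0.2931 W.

0.275

COP_actual = Q̇_C/Ẇ = 1170/728.0 = 1.607.
In absolute terms T_C = 250.32 K and T_H = 293.15 K, so ΔT = 42.83 K.
COP_Carnot = T_C/ΔT = 250.32/42.83 = 5.844.
η_II = COP_actual/COP_Carnot = 1.607/5.844 = 0.2750.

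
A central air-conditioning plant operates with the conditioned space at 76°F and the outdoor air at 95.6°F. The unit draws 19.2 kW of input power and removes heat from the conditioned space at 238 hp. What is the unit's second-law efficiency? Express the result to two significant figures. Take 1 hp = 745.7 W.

0.34

Converting, Q̇_C = 238.0 hp = 177.5 kW, so COP_actual = Q̇_C/Ẇ = 177.5/19.20 = 9.244.
In absolute terms T_C = 297.59 K and T_H = 308.48 K, so ΔT = 10.89 K.
COP_Carnot = T_C/ΔT = 297.59/10.89 = 27.33.
η_II = COP_actual/COP_Carnot = 9.244/27.33 = 0.3382.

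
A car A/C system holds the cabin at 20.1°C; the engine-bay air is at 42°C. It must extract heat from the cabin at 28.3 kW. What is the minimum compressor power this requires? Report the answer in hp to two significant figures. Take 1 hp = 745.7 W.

2.8 hp

In absolute terms T_C = 293.25 K and T_H = 315.15 K, so ΔT = 21.90 K.
COP_Carnot = T_C/ΔT = 293.25/21.90 = 13.39.
Ẇ_min = Q̇/COP_Carnot = 28.30/13.39 = 2.113 kW = 2.834 hp.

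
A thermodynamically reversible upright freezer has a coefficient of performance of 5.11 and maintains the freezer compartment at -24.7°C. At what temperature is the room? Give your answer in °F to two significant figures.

COP_R = T_C/(T_H − T_C) gives T_H − T_C = T_C/COP.
With T_C = 248.45 K, T_H = 248.45 × (1 + 1/5.11) = 297.07 K.
Converting, 297.07 K = 75.06°F.

75 °F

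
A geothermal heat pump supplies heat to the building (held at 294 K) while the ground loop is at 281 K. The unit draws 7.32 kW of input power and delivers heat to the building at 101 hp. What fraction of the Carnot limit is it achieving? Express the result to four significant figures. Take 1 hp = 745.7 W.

Converting, Q̇_H = 101.0 hp = 75.32 kW, so COP_actual = Q̇_H/Ẇ = 75.32/7.320 = 10.29.
The reservoir spacing is ΔT = 294 − 281 = 13.00 K.
COP_Carnot = T_H/ΔT = 294.00/13.00 = 22.62.
η_II = COP_actual/COP_Carnot = 10.29/22.62 = 0.4550.

0.4550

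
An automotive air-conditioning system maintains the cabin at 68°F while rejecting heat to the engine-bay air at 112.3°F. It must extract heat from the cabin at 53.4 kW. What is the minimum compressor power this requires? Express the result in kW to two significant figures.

4.5 kW

In absolute terms T_C = 293.15 K and T_H = 317.76 K, so ΔT = 24.61 K.
COP_Carnot = T_C/ΔT = 293.15/24.61 = 11.91.
Ẇ_min = Q̇/COP_Carnot = 53.40/11.91 = 4.483 kW.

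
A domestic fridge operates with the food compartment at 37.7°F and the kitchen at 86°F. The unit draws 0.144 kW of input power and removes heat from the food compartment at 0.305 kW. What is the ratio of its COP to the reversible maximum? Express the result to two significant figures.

COP_actual = Q̇_C/Ẇ = 0.3050/0.1440 = 2.118.
In absolute terms T_C = 276.32 K and T_H = 303.15 K, so ΔT = 26.83 K.
COP_Carnot = T_C/ΔT = 276.32/26.83 = 10.30.
η_II = COP_actual/COP_Carnot = 2.118/10.30 = 0.2057.

0.21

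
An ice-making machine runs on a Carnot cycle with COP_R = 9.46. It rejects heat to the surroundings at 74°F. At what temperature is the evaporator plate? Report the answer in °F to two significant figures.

For a Carnot refrigerator COP_R = T_C/(T_H − T_C), so T_C = COP·T_H/(1 + COP).
With T_H = 296.48 K, T_C = 9.46 × 296.48/10.46 = 268.14 K.
Converting, 268.14 K = 22.98°F.

23 °F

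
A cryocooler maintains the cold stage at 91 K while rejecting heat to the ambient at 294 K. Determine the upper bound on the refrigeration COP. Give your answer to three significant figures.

The reservoir spacing is ΔT = 294 − 91 = 203.0 K.
For a reversible cycle, COP_Carnot = T_C/ΔT = 91.00/203.0 = 0.4483.

0.448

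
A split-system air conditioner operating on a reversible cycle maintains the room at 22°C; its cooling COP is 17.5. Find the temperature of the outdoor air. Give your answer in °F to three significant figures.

COP_R = T_C/(T_H − T_C) gives T_H − T_C = T_C/COP.
With T_C = 295.15 K, T_H = 295.15 × (1 + 1/17.5) = 312.02 K.
Converting, 312.02 K = 101.96°F.

102 °F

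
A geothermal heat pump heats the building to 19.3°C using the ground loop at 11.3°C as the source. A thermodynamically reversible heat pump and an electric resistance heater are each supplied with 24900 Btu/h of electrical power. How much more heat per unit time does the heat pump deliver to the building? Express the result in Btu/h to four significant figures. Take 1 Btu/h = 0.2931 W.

885400 Btu/h

In absolute terms T_C = 284.45 K and T_H = 292.45 K, so ΔT = 8.000 K.
COP_Carnot = T_H/ΔT = 292.45/8.000 = 36.56.
The heat pump delivers Q̇_H = COP × Ẇ = 910300 Btu/h; the resistance heater delivers Ẇ = 24900 Btu/h.
Extra = (COP − 1)·Ẇ = 885400 Btu/h.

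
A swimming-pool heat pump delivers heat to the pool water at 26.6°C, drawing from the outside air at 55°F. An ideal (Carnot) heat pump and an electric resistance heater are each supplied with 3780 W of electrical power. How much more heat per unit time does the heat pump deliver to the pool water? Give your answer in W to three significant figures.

78200 W

In absolute terms T_C = 285.93 K and T_H = 299.75 K, so ΔT = 13.82 K.
COP_Carnot = T_H/ΔT = 299.75/13.82 = 21.69.
The heat pump delivers Q̇_H = COP × Ẇ = 81970 W; the resistance heater delivers Ẇ = 3780 W.
Extra = (COP − 1)·Ẇ = 78190 W.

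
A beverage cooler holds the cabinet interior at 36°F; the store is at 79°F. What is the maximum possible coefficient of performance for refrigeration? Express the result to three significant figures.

11.5

In absolute terms T_C = 275.37 K and T_H = 299.26 K, so ΔT = 23.89 K.
For a reversible cycle, COP_Carnot = T_C/ΔT = 275.37/23.89 = 11.53.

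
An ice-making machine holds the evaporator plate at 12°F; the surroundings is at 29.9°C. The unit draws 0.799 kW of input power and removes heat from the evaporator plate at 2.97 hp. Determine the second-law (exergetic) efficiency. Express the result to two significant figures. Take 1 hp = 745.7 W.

0.43

Converting, Q̇_C = 2.970 hp = 2.215 kW, so COP_actual = Q̇_C/Ẇ = 2.215/0.7990 = 2.772.
In absolute terms T_C = 262.04 K and T_H = 303.05 K, so ΔT = 41.01 K.
COP_Carnot = T_C/ΔT = 262.04/41.01 = 6.389.
η_II = COP_actual/COP_Carnot = 2.772/6.389 = 0.4338.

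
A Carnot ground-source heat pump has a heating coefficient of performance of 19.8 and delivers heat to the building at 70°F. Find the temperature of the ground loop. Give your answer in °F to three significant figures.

43.2 °F

COP_HP = T_H/(T_H − T_C) gives T_H − T_C = T_H/COP.
With T_H = 294.26 K, T_C = 294.26 × (1 − 1/19.8) = 279.40 K.
Converting, 279.40 K = 43.25°F.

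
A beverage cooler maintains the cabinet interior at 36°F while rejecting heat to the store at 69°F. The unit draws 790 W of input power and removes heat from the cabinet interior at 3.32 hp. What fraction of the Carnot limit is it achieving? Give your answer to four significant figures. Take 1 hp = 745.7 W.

0.2086

Converting, Q̇_C = 3.320 hp = 2476 W, so COP_actual = Q̇_C/Ẇ = 2476/790.0 = 3.134.
In absolute terms T_C = 275.37 K and T_H = 293.71 K, so ΔT = 18.33 K.
COP_Carnot = T_C/ΔT = 275.37/18.33 = 15.02.
η_II = COP_actual/COP_Carnot = 3.134/15.02 = 0.2086.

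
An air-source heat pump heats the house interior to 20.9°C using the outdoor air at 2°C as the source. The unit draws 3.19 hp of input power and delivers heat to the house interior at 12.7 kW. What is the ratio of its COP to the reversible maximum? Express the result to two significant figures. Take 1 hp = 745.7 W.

0.34

Converting, Q̇_H = 12.70 kW = 17.03 hp, so COP_actual = Q̇_H/Ẇ = 17.03/3.190 = 5.339.
In absolute terms T_C = 275.15 K and T_H = 294.05 K, so ΔT = 18.90 K.
COP_Carnot = T_H/ΔT = 294.05/18.90 = 15.56.
η_II = COP_actual/COP_Carnot = 5.339/15.56 = 0.3432.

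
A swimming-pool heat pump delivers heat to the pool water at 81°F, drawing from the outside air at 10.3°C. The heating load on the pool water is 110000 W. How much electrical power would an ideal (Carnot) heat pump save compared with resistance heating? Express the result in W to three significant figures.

In absolute terms T_C = 283.45 K and T_H = 300.37 K, so ΔT = 16.92 K.
COP_Carnot = T_H/ΔT = 300.37/16.92 = 17.75.
Resistance heating needs Ẇ_res = Q̇_H = 110000 W; the reversible heat pump needs only Ẇ_hp = Q̇_H/COP = 6197 W.
Saving = 110000 − 6197 = 103800 W.

104000 W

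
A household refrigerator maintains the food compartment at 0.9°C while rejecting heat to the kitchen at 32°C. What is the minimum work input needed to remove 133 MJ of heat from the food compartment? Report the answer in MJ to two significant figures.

In absolute terms T_C = 274.05 K and T_H = 305.15 K, so ΔT = 31.10 K.
The reversible limit is COP_R = T_C/ΔT = 8.812, so W_min = Q_C/COP = Q_C·ΔT/T_C.
W_min = 133.0 × 31.10/274.05 = 15.09 MJ.

15 MJ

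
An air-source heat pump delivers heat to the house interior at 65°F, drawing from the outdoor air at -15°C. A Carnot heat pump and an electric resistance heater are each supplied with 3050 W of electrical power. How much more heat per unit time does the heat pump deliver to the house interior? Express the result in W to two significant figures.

In absolute terms T_C = 258.15 K and T_H = 291.48 K, so ΔT = 33.33 K.
COP_Carnot = T_H/ΔT = 291.48/33.33 = 8.745.
The heat pump delivers Q̇_H = COP × Ẇ = 26670 W; the resistance heater delivers Ẇ = 3050 W.
Extra = (COP − 1)·Ẇ = 23620 W.

24000 W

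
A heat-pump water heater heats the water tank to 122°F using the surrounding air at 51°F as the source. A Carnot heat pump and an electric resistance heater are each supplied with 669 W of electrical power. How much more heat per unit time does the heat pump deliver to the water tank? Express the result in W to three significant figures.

In absolute terms T_C = 283.71 K and T_H = 323.15 K, so ΔT = 39.44 K.
COP_Carnot = T_H/ΔT = 323.15/39.44 = 8.193.
The heat pump delivers Q̇_H = COP × Ẇ = 5481 W; the resistance heater delivers Ẇ = 669.0 W.
Extra = (COP − 1)·Ẇ = 4812 W.

4810 W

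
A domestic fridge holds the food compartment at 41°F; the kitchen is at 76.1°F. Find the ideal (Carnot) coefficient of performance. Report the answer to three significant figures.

In absolute terms T_C = 278.15 K and T_H = 297.65 K, so ΔT = 19.50 K.
For a reversible cycle, COP_Carnot = T_C/ΔT = 278.15/19.50 = 14.26.

14.3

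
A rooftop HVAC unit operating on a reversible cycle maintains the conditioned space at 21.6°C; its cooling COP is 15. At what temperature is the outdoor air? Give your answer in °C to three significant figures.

41.3 °C

COP_R = T_C/(T_H − T_C) gives T_H − T_C = T_C/COP.
With T_C = 294.75 K, T_H = 294.75 × (1 + 1/15) = 314.40 K.
Converting, 314.40 K = 41.25°C.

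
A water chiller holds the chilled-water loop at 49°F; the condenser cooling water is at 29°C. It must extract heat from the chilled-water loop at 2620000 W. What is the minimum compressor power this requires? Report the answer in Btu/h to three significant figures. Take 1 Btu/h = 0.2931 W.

In absolute terms T_C = 282.59 K and T_H = 302.15 K, so ΔT = 19.56 K.
COP_Carnot = T_C/ΔT = 282.59/19.56 = 14.45.
Ẇ_min = Q̇/COP_Carnot = 2620000/14.45 = 181300 W = 618600 Btu/h.

619000 Btu/h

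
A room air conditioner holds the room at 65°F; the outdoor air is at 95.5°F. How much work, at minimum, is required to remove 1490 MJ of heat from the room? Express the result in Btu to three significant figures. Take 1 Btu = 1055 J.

82100 Btu

In absolute terms T_C = 291.48 K and T_H = 308.43 K, so ΔT = 16.94 K.
The reversible limit is COP_R = T_C/ΔT = 17.20, so W_min = Q_C/COP = Q_C·ΔT/T_C.
W_min = 1490 × 16.94/291.48 = 86.62 MJ = 82100 Btu.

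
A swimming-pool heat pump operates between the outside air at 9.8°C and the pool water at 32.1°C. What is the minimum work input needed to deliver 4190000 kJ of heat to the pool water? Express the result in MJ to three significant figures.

In absolute terms T_C = 282.95 K and T_H = 305.25 K, so ΔT = 22.30 K.
The reversible limit is COP_HP = T_H/ΔT = 13.69, so W_min = Q_H/COP = Q_H·ΔT/T_H.
W_min = 4190000 × 22.30/305.25 = 306100 kJ = 306.1 MJ.

306 MJ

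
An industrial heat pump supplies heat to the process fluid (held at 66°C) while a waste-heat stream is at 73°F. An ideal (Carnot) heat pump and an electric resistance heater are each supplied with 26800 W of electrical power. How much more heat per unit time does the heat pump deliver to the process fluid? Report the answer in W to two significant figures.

In absolute terms T_C = 295.93 K and T_H = 339.15 K, so ΔT = 43.22 K.
COP_Carnot = T_H/ΔT = 339.15/43.22 = 7.847.
The heat pump delivers Q̇_H = COP × Ẇ = 210300 W; the resistance heater delivers Ẇ = 26800 W.
Extra = (COP − 1)·Ẇ = 183500 W.

180000 W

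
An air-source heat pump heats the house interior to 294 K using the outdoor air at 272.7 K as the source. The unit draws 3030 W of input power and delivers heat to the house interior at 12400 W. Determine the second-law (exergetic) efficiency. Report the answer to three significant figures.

COP_actual = Q̇_H/Ẇ = 12400/3030 = 4.092.
The reservoir spacing is ΔT = 294 − 272.7 = 21.30 K.
COP_Carnot = T_H/ΔT = 294.00/21.30 = 13.80.
η_II = COP_actual/COP_Carnot = 4.092/13.80 = 0.2965.

0.296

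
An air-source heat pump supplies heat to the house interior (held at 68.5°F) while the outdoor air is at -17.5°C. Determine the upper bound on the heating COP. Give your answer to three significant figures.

7.77

In absolute terms T_C = 255.65 K and T_H = 293.43 K, so ΔT = 37.78 K.
For a reversible cycle, COP_Carnot = T_H/ΔT = 293.43/37.78 = 7.767.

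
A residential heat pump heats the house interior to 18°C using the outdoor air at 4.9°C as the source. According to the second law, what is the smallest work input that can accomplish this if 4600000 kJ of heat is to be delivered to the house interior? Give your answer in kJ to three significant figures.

207000 kJ

In absolute terms T_C = 278.05 K and T_H = 291.15 K, so ΔT = 13.10 K.
The reversible limit is COP_HP = T_H/ΔT = 22.23, so W_min = Q_H/COP = Q_H·ΔT/T_H.
W_min = 4600000 × 13.10/291.15 = 207000 kJ.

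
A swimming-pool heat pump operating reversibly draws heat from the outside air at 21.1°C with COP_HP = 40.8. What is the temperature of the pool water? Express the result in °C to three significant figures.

28.5 °C

COP_HP = T_H/(T_H − T_C) rearranges to T_H = COP·T_C/(COP − 1).
With T_C = 294.25 K, T_H = 40.8 × 294.25/39.80 = 301.64 K.
Converting, 301.64 K = 28.49°C.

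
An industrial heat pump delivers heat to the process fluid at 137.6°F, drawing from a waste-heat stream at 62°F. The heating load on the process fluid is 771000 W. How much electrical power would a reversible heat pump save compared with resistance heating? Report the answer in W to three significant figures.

In absolute terms T_C = 289.82 K and T_H = 331.82 K, so ΔT = 42.00 K.
COP_Carnot = T_H/ΔT = 331.82/42.00 = 7.900.
Resistance heating needs Ẇ_res = Q̇_H = 771000 W; the reversible heat pump needs only Ẇ_hp = Q̇_H/COP = 97590 W.
Saving = 771000 − 97590 = 673400 W.

673000 W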